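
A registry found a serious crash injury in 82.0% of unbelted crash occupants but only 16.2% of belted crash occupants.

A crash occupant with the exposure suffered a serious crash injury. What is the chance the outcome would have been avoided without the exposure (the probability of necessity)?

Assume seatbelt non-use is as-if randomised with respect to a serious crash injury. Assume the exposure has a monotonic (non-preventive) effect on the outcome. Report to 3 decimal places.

PN ≈ 0.802

p₁ = 0.82, p₀ = 0.162.
Under exogeneity and monotonicity, PN = (p₁ − p₀) / p₁.
PN = (0.82 − 0.162) / 0.82 = 0.658 / 0.82 ≈ 0.8024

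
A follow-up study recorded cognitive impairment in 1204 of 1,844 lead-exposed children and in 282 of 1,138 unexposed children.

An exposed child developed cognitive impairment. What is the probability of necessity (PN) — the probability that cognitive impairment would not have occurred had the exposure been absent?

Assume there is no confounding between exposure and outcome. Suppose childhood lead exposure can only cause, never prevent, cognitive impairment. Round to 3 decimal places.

p₁ = P(outcome | exposed) = 1204/1844 = 0.65293
p₀ = P(outcome | unexposed) = 282/1138 = 0.2478
Under exogeneity and monotonicity, PN = (p₁ − p₀) / p₁.
PN = (0.65293 − 0.2478) / 0.65293 = 0.40513 / 0.65293 ≈ 0.6205

PN ≈ 0.620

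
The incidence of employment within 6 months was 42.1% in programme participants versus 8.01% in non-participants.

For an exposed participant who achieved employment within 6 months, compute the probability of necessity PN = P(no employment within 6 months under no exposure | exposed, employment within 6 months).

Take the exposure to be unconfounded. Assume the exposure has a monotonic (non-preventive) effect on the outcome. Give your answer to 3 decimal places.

p₁ = 0.421, p₀ = 0.0801.
Under exogeneity and monotonicity, PN = (p₁ − p₀) / p₁.
PN = (0.421 − 0.0801) / 0.421 = 0.3409 / 0.421 ≈ 0.8097

PN ≈ 0.810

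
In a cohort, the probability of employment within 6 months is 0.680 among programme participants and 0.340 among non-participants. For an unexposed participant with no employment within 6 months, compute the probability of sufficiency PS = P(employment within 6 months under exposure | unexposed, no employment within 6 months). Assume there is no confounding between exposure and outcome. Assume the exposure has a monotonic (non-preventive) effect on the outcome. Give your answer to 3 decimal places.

Let p₁ = 0.68, p₀ = 0.34.
Under exogeneity and monotonicity, PS = (p₁ − p₀) / (1 − p₀).
PS = (0.68 − 0.34) / (1 − 0.34) = 0.34 / 0.66 ≈ 0.5152

PS ≈ 0.515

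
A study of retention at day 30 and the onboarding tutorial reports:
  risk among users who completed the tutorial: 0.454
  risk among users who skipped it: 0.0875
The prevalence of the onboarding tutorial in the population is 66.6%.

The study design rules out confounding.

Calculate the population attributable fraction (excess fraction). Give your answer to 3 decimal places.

Let p₁ = 0.454, p₀ = 0.0875.
Overall risk P(Y=1) = π·p₁ + (1−π)·p₀ = 0.666×0.454 + 0.334×0.0875 = 0.33159.
Under exogeneity, PAF = [P(Y=1) − p₀] / P(Y=1).
PAF = (0.33159 − 0.0875) / 0.33159 ≈ 0.7361

PAF ≈ 0.736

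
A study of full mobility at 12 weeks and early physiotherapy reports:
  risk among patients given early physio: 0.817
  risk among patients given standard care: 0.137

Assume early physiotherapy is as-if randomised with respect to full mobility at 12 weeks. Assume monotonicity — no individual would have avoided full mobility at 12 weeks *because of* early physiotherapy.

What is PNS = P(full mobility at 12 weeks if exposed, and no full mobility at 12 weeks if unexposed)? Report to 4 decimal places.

PNS ≈ 0.6800

Let p₁ = 0.817, p₀ = 0.137.
Under exogeneity and monotonicity, PNS = p₁ − p₀.
PNS = 0.817 − 0.137 = 0.68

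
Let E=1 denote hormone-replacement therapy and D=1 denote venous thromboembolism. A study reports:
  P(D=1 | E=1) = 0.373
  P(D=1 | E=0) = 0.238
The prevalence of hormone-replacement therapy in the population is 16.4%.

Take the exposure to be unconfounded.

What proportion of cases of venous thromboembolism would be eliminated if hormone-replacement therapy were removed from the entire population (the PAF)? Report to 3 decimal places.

Let p₁ = 0.373, p₀ = 0.238.
Overall risk P(Y=1) = π·p₁ + (1−π)·p₀ = 0.164×0.373 + 0.836×0.238 = 0.26014.
Under exogeneity, PAF = [P(Y=1) − p₀] / P(Y=1).
PAF = (0.26014 − 0.238) / 0.26014 ≈ 0.0851

PAF ≈ 0.085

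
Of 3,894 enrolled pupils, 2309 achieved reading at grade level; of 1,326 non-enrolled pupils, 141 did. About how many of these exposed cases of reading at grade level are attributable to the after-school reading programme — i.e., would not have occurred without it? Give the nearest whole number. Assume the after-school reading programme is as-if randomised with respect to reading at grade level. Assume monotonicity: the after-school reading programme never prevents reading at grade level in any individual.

p₁ = P(outcome | exposed) = 2309/3894 = 0.59296
p₀ = P(outcome | unexposed) = 141/1326 = 0.10633
PN = (p₁ − p₀)/p₁ = (0.59296 − 0.10633) / 0.59296 ≈ 0.82067.
Attributable cases ≈ PN × (exposed cases) = 0.82067 × 2309 ≈ 1894.93.

about 1895 cases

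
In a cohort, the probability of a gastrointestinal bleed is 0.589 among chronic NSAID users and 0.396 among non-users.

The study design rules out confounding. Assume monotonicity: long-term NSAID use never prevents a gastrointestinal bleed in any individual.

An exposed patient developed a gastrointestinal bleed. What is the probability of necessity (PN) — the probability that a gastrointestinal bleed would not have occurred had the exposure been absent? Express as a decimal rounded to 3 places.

Let p₁ = 0.589, p₀ = 0.396.
Under exogeneity and monotonicity, PN = (p₁ − p₀) / p₁.
PN = (0.589 − 0.396) / 0.589 = 0.193 / 0.589 ≈ 0.3277

PN ≈ 0.328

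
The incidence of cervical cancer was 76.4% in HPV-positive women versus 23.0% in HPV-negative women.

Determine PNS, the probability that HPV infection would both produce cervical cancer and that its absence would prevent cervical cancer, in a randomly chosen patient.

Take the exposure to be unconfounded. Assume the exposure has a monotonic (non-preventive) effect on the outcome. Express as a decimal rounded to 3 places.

p₁ = 0.764, p₀ = 0.23.
Under exogeneity and monotonicity, PNS = p₁ − p₀.
PNS = 0.764 − 0.23 = 0.534

PNS ≈ 0.534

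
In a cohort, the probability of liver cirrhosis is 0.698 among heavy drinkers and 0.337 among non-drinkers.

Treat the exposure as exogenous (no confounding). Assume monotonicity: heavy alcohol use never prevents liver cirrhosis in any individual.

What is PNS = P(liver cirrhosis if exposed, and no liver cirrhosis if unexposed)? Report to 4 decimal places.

PNS ≈ 0.3610

Let p₁ = 0.698, p₀ = 0.337.
Under exogeneity and monotonicity, PNS = p₁ − p₀.
PNS = 0.698 − 0.337 = 0.361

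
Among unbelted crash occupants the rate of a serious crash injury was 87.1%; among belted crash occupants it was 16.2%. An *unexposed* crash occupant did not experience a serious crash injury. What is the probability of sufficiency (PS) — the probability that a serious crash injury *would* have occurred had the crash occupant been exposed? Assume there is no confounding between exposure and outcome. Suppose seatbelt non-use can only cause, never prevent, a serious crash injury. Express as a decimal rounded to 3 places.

PS ≈ 0.846

p₁ = 0.871, p₀ = 0.162.
Under exogeneity and monotonicity, PS = (p₁ − p₀) / (1 − p₀).
PS = (0.871 − 0.162) / (1 − 0.162) = 0.709 / 0.838 ≈ 0.8461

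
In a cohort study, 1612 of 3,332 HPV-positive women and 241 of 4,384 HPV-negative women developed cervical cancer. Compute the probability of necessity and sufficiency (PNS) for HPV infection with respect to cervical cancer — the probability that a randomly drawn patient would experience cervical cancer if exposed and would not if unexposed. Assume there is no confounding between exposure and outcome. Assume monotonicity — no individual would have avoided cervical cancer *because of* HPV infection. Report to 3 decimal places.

p₁ = P(outcome | exposed) = 1612/3332 = 0.48379
p₀ = P(outcome | unexposed) = 241/4384 = 0.054973
Under exogeneity and monotonicity, PNS = p₁ − p₀.
PNS = 0.48379 − 0.054973 = 0.42882

PNS ≈ 0.429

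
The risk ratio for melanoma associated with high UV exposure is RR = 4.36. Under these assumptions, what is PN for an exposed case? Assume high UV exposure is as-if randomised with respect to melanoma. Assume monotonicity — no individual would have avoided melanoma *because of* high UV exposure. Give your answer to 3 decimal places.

PN ≈ 0.771

Under exogeneity and monotonicity, PN = (RR − 1) / RR = 1 − 1/RR.
PN = (4.36 − 1) / 4.36 = 3.36 / 4.36 ≈ 0.7706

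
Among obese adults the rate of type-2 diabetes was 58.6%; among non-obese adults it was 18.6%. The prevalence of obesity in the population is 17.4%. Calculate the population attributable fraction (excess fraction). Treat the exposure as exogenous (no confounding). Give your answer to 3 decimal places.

p₁ = 0.586, p₀ = 0.186.
Overall risk P(Y=1) = π·p₁ + (1−π)·p₀ = 0.174×0.586 + 0.826×0.186 = 0.2556.
Under exogeneity, PAF = [P(Y=1) − p₀] / P(Y=1).
PAF = (0.2556 − 0.186) / 0.2556 ≈ 0.2723

PAF ≈ 0.272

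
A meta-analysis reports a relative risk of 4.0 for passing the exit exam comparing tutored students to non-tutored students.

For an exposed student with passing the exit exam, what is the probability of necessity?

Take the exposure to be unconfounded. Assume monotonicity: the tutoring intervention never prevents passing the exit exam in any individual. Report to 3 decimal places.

Under exogeneity and monotonicity, PN = (RR − 1) / RR = 1 − 1/RR.
PN = (4.0 − 1) / 4.0 = 3 / 4.0 ≈ 0.7500

PN ≈ 0.750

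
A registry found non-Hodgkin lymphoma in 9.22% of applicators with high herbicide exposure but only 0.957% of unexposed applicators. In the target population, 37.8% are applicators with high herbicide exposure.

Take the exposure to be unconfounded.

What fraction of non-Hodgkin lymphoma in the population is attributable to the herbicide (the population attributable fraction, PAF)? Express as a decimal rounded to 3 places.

p₁ = 0.0922, p₀ = 0.00957.
Overall risk P(Y=1) = π·p₁ + (1−π)·p₀ = 0.378×0.0922 + 0.622×0.00957 = 0.040804.
Under exogeneity, PAF = [P(Y=1) − p₀] / P(Y=1).
PAF = (0.040804 − 0.00957) / 0.040804 ≈ 0.7655

PAF ≈ 0.765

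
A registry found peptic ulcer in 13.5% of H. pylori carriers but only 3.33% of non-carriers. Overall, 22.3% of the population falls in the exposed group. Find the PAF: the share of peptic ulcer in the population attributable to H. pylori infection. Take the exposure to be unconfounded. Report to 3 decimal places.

PAF ≈ 0.405

p₁ = 0.135, p₀ = 0.0333.
Overall risk P(Y=1) = π·p₁ + (1−π)·p₀ = 0.223×0.135 + 0.777×0.0333 = 0.055979.
Under exogeneity, PAF = [P(Y=1) − p₀] / P(Y=1).
PAF = (0.055979 − 0.0333) / 0.055979 ≈ 0.4051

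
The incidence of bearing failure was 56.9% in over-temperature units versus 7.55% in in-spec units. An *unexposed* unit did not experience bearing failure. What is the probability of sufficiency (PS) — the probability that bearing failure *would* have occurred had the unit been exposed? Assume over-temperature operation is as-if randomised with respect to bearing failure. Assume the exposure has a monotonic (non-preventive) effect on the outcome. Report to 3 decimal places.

p₁ = 0.569, p₀ = 0.0755.
Under exogeneity and monotonicity, PS = (p₁ − p₀) / (1 − p₀).
PS = (0.569 − 0.0755) / (1 − 0.0755) = 0.4935 / 0.9245 ≈ 0.5338

PS ≈ 0.534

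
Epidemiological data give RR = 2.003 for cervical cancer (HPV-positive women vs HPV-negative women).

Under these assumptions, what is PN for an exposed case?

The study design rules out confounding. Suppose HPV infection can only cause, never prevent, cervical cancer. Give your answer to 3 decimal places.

Under exogeneity and monotonicity, PN = (RR − 1) / RR = 1 − 1/RR.
PN = (2.003 − 1) / 2.003 = 1.003 / 2.003 ≈ 0.5007

PN ≈ 0.501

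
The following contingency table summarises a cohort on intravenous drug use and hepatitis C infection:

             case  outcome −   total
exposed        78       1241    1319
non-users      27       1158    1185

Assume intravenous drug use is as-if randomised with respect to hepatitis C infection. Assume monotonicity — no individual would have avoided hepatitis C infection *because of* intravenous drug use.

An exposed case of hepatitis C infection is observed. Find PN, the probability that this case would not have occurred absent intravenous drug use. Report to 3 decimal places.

PN ≈ 0.615

p₁ = P(outcome | exposed) = 78/1319 = 0.059136
p₀ = P(outcome | unexposed) = 27/1185 = 0.022785
Under exogeneity and monotonicity, PN = (p₁ − p₀)/p₁.
PN = (0.059136 − 0.022785) / 0.059136 ≈ 0.6147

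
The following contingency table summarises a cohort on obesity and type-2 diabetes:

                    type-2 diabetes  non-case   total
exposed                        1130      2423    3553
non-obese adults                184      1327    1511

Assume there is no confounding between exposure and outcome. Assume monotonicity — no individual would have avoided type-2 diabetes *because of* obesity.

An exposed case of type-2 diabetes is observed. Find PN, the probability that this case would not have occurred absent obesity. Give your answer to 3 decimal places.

p₁ = P(outcome | exposed) = 1130/3553 = 0.31804
p₀ = P(outcome | unexposed) = 184/1511 = 0.12177
Under exogeneity and monotonicity, PN = (p₁ − p₀)/p₁.
PN = (0.31804 − 0.12177) / 0.31804 ≈ 0.6171

PN ≈ 0.617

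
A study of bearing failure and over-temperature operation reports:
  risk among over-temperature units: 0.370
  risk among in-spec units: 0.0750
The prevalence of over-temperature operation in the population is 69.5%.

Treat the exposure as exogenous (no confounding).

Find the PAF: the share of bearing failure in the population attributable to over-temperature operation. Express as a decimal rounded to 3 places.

Let p₁ = 0.37, p₀ = 0.075.
Overall risk P(Y=1) = π·p₁ + (1−π)·p₀ = 0.695×0.37 + 0.305×0.075 = 0.28002.
Under exogeneity, PAF = [P(Y=1) − p₀] / P(Y=1).
PAF = (0.28002 − 0.075) / 0.28002 ≈ 0.7322

PAF ≈ 0.732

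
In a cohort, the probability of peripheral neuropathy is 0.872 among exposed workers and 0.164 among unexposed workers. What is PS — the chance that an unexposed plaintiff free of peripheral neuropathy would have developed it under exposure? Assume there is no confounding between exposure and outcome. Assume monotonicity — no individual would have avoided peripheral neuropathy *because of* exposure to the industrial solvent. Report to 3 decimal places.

Let p₁ = 0.872, p₀ = 0.164.
Under exogeneity and monotonicity, PS = (p₁ − p₀) / (1 − p₀).
PS = (0.872 − 0.164) / (1 − 0.164) = 0.708 / 0.836 ≈ 0.8469

PS ≈ 0.847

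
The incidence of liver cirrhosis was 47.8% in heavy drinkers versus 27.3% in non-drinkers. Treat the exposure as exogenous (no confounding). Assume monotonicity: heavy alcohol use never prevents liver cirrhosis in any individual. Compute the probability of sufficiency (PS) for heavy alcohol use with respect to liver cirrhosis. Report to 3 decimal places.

p₁ = 0.478, p₀ = 0.273.
Under exogeneity and monotonicity, PS = (p₁ − p₀) / (1 − p₀).
PS = (0.478 − 0.273) / (1 − 0.273) = 0.205 / 0.727 ≈ 0.2820

PS ≈ 0.282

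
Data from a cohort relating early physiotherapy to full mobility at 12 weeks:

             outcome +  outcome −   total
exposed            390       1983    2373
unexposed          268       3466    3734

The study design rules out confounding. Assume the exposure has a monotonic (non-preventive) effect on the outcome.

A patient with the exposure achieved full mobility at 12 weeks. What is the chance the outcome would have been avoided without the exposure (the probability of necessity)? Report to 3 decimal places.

PN ≈ 0.563

p₁ = P(outcome | exposed) = 390/2373 = 0.16435
p₀ = P(outcome | unexposed) = 268/3734 = 0.071773
Under exogeneity and monotonicity, PN = (p₁ − p₀) / p₁.
PN = (0.16435 − 0.071773) / 0.16435 = 0.092576 / 0.16435 ≈ 0.5633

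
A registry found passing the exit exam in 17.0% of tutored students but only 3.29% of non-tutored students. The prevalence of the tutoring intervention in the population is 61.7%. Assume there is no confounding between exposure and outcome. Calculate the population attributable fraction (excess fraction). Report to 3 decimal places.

PAF ≈ 0.720

p₁ = 0.17, p₀ = 0.0329.
Overall risk P(Y=1) = π·p₁ + (1−π)·p₀ = 0.617×0.17 + 0.383×0.0329 = 0.11749.
Under exogeneity, PAF = [P(Y=1) − p₀] / P(Y=1).
PAF = (0.11749 − 0.0329) / 0.11749 ≈ 0.7200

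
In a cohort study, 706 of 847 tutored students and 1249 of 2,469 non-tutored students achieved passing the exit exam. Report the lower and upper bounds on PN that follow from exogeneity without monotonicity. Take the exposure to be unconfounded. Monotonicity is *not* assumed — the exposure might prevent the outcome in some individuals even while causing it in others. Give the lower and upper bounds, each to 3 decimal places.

p₁ = P(outcome | exposed) = 706/847 = 0.83353
p₀ = P(outcome | unexposed) = 1249/2469 = 0.50587
Under exogeneity alone the bounds on PN are max{0,(p₁−p₀)/p₁} ≤ PN ≤ min{1,(1−p₀)/p₁}.
  lower = (p₁ − p₀)/p₁ = 0.32766 / 0.83353 ≈ 0.3931
  upper = min{1, (1 − p₀)/p₁} = 0.49413 / 0.83353 ≈ 0.5928

0.393 ≤ PN ≤ 0.593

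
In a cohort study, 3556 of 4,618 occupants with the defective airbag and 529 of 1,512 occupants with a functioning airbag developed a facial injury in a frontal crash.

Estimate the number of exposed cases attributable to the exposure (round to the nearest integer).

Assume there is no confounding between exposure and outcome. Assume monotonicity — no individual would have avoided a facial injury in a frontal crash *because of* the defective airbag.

p₁ = P(outcome | exposed) = 3556/4618 = 0.77003
p₀ = P(outcome | unexposed) = 529/1512 = 0.34987
PN = (p₁ − p₀)/p₁ = (0.77003 − 0.34987) / 0.77003 ≈ 0.54564.
Attributable cases ≈ PN × (exposed cases) = 0.54564 × 3556 ≈ 1940.31.

about 1940 cases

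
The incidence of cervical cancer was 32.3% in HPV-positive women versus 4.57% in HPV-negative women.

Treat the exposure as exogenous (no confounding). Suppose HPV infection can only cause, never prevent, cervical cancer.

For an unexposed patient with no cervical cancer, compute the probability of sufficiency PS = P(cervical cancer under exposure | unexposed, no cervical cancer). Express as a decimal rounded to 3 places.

PS ≈ 0.291

p₁ = 0.323, p₀ = 0.0457.
Under exogeneity and monotonicity, PS = (p₁ − p₀) / (1 − p₀).
PS = (0.323 − 0.0457) / (1 − 0.0457) = 0.2773 / 0.9543 ≈ 0.2906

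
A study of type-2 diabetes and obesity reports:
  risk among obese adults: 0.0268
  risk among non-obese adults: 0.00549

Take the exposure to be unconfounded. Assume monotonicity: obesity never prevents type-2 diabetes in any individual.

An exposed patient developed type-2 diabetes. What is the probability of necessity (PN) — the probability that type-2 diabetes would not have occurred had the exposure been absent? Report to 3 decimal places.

Let p₁ = 0.0268, p₀ = 0.00549.
Under exogeneity and monotonicity, PN = (p₁ − p₀) / p₁.
PN = (0.0268 − 0.00549) / 0.0268 = 0.02131 / 0.0268 ≈ 0.7951

PN ≈ 0.795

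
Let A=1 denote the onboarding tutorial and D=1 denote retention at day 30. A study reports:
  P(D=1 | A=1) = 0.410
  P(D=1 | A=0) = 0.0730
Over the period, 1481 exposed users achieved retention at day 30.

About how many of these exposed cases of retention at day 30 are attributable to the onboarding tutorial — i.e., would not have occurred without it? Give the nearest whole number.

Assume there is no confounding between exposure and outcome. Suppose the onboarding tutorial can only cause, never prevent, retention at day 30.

about 1217 cases

Let p₁ = 0.41, p₀ = 0.073.
PN = (p₁ − p₀)/p₁ = (0.41 − 0.073) / 0.41 ≈ 0.82195.
Attributable cases ≈ PN × (exposed cases) = 0.82195 × 1481 ≈ 1217.31.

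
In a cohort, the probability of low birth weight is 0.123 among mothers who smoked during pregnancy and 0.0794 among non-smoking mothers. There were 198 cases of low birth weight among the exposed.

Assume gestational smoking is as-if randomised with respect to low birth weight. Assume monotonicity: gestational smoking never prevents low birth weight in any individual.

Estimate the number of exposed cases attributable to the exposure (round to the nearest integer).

Let p₁ = 0.123, p₀ = 0.0794.
PN = (p₁ − p₀)/p₁ = (0.123 − 0.0794) / 0.123 ≈ 0.35447.
Attributable cases ≈ PN × (exposed cases) = 0.35447 × 198 ≈ 70.19.

about 70 cases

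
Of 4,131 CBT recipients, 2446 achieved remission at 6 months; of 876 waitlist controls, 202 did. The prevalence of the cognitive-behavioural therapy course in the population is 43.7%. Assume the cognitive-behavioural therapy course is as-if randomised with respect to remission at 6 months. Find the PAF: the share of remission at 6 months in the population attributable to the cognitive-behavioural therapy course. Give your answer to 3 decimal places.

p₁ = P(outcome | exposed) = 2446/4131 = 0.59211
p₀ = P(outcome | unexposed) = 202/876 = 0.23059
Overall risk P(Y=1) = π·p₁ + (1−π)·p₀ = 0.437×0.59211 + 0.563×0.23059 = 0.38858.
Under exogeneity, PAF = [P(Y=1) − p₀] / P(Y=1).
PAF = (0.38858 − 0.23059) / 0.38858 ≈ 0.4066

PAF ≈ 0.407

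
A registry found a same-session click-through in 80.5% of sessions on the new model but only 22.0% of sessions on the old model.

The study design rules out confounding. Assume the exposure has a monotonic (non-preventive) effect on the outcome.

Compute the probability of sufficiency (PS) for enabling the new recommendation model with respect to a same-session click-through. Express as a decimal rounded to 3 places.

PS ≈ 0.750

p₁ = 0.805, p₀ = 0.22.
Under exogeneity and monotonicity, PS = (p₁ − p₀) / (1 − p₀).
PS = (0.805 − 0.22) / (1 − 0.22) = 0.585 / 0.78 ≈ 0.7500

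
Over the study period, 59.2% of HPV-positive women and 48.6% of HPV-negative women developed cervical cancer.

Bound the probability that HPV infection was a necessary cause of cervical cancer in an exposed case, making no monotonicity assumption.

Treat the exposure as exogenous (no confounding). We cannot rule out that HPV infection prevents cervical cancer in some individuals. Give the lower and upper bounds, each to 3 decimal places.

0.179 ≤ PN ≤ 0.868

p₁ = 0.592, p₀ = 0.486.
Under exogeneity alone the bounds on PN are max{0,(p₁−p₀)/p₁} ≤ PN ≤ min{1,(1−p₀)/p₁}.
  lower = (p₁ − p₀)/p₁ = 0.106 / 0.592 ≈ 0.1791
  upper = min{1, (1 − p₀)/p₁} = 0.514 / 0.592 ≈ 0.8682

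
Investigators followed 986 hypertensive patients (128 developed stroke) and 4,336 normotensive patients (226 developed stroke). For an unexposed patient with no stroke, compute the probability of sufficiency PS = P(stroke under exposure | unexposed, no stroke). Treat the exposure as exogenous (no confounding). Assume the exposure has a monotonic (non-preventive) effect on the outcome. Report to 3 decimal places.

p₁ = P(outcome | exposed) = 128/986 = 0.12982
p₀ = P(outcome | unexposed) = 226/4336 = 0.052122
Under exogeneity and monotonicity, PS = (p₁ − p₀) / (1 − p₀).
PS = (0.12982 − 0.052122) / (1 − 0.052122) = 0.077696 / 0.94788 ≈ 0.0820

PS ≈ 0.082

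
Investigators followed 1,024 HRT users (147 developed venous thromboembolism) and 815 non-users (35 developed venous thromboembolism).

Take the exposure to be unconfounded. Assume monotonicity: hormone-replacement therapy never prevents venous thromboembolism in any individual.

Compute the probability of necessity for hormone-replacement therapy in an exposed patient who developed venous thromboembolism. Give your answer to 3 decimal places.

p₁ = P(outcome | exposed) = 147/1024 = 0.14355
p₀ = P(outcome | unexposed) = 35/815 = 0.042945
Under exogeneity and monotonicity, PN = (p₁ − p₀) / p₁.
PN = (0.14355 − 0.042945) / 0.14355 = 0.10061 / 0.14355 ≈ 0.7008

PN ≈ 0.701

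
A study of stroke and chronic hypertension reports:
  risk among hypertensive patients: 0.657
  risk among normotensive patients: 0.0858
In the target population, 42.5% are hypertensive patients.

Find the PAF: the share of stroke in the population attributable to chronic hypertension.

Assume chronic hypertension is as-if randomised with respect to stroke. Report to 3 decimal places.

PAF ≈ 0.739

Let p₁ = 0.657, p₀ = 0.0858.
Overall risk P(Y=1) = π·p₁ + (1−π)·p₀ = 0.425×0.657 + 0.575×0.0858 = 0.32856.
Under exogeneity, PAF = [P(Y=1) − p₀] / P(Y=1).
PAF = (0.32856 − 0.0858) / 0.32856 ≈ 0.7389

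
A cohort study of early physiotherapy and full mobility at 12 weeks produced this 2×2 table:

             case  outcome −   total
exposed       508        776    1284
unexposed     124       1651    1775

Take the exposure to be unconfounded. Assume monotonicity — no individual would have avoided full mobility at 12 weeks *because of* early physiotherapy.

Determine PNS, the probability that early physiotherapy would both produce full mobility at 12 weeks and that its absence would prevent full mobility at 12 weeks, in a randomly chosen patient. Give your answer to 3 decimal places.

p₁ = P(outcome | exposed) = 508/1284 = 0.39564
p₀ = P(outcome | unexposed) = 124/1775 = 0.069859
Under exogeneity and monotonicity, PNS = p₁ − p₀.
PNS = 0.39564 − 0.069859 = 0.32578

PNS ≈ 0.326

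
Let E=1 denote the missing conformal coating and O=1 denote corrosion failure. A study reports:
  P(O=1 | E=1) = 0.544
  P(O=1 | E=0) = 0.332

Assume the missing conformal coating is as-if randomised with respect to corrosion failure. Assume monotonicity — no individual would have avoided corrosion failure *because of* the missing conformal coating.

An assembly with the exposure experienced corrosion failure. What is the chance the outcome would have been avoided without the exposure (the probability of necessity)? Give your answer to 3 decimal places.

PN ≈ 0.390

Let p₁ = 0.544, p₀ = 0.332.
Under exogeneity and monotonicity, PN = (p₁ − p₀) / p₁.
PN = (0.544 − 0.332) / 0.544 = 0.212 / 0.544 ≈ 0.3897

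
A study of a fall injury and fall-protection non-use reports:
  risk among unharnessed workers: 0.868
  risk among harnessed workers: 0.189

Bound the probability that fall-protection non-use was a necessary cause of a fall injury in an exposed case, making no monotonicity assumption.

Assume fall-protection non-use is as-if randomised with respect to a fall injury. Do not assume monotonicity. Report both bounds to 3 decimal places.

Let p₁ = 0.868, p₀ = 0.189.
Under exogeneity alone the bounds on PN are max{0,(p₁−p₀)/p₁} ≤ PN ≤ min{1,(1−p₀)/p₁}.
  lower = (p₁ − p₀)/p₁ = 0.679 / 0.868 ≈ 0.7823
  upper = min{1, (1 − p₀)/p₁} = 0.811 / 0.868 ≈ 0.9343

0.782 ≤ PN ≤ 0.934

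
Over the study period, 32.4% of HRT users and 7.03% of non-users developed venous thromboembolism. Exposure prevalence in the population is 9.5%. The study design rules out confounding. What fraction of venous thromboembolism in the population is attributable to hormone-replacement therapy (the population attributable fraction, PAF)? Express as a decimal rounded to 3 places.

p₁ = 0.324, p₀ = 0.0703.
Overall risk P(Y=1) = π·p₁ + (1−π)·p₀ = 0.095×0.324 + 0.905×0.0703 = 0.094401.
Under exogeneity, PAF = [P(Y=1) − p₀] / P(Y=1).
PAF = (0.094401 − 0.0703) / 0.094401 ≈ 0.2553

PAF ≈ 0.255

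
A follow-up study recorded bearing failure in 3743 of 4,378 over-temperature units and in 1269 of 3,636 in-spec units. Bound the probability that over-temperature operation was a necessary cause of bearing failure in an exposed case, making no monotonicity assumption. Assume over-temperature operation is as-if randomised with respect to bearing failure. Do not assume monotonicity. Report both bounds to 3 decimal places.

0.592 ≤ PN ≤ 0.761

p₁ = P(outcome | exposed) = 3743/4378 = 0.85496
p₀ = P(outcome | unexposed) = 1269/3636 = 0.34901
Under exogeneity alone the bounds on PN are max{0,(p₁−p₀)/p₁} ≤ PN ≤ min{1,(1−p₀)/p₁}.
  lower = (p₁ − p₀)/p₁ = 0.50595 / 0.85496 ≈ 0.5918
  upper = min{1, (1 − p₀)/p₁} = 0.65099 / 0.85496 ≈ 0.7614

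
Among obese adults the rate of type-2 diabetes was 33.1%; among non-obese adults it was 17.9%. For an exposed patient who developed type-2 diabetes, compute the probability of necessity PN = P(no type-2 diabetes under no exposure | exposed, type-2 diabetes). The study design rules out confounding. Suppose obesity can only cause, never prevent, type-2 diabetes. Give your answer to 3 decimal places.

p₁ = 0.331, p₀ = 0.179.
Under exogeneity and monotonicity, PN = (p₁ − p₀) / p₁.
PN = (0.331 − 0.179) / 0.331 = 0.152 / 0.331 ≈ 0.4592

PN ≈ 0.459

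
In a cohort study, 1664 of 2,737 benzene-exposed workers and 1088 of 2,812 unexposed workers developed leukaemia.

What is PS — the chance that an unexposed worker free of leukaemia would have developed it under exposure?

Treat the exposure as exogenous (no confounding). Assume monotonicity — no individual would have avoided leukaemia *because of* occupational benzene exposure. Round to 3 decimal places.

PS ≈ 0.361

p₁ = P(outcome | exposed) = 1664/2737 = 0.60796
p₀ = P(outcome | unexposed) = 1088/2812 = 0.38691
Under exogeneity and monotonicity, PS = (p₁ − p₀) / (1 − p₀).
PS = (0.60796 − 0.38691) / (1 − 0.38691) = 0.22105 / 0.61309 ≈ 0.3606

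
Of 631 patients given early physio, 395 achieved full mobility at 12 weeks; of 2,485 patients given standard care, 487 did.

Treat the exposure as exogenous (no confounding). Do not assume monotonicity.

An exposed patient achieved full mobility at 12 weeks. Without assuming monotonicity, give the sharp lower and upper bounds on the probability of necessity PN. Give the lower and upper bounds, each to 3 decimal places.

p₁ = P(outcome | exposed) = 395/631 = 0.62599
p₀ = P(outcome | unexposed) = 487/2485 = 0.19598
Under exogeneity alone the bounds on PN are max{0,(p₁−p₀)/p₁} ≤ PN ≤ min{1,(1−p₀)/p₁}.
  lower = (p₁ − p₀)/p₁ = 0.43001 / 0.62599 ≈ 0.6869
  upper = min{1, (1 − p₀)/p₁} = 0.80402 / 0.62599 ≈ 1.2844 → capped at 1

0.687 ≤ PN ≤ 1.000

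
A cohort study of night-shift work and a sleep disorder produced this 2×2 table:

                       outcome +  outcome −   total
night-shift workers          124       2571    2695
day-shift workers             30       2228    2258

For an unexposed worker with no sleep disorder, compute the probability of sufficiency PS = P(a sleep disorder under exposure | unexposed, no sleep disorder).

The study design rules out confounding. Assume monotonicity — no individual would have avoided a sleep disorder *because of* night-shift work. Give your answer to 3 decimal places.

p₁ = P(outcome | exposed) = 124/2695 = 0.046011
p₀ = P(outcome | unexposed) = 30/2258 = 0.013286
Under exogeneity and monotonicity, PS = (p₁ − p₀) / (1 − p₀).
PS = (0.046011 − 0.013286) / (1 − 0.013286) = 0.032725 / 0.98671 ≈ 0.0332

PS ≈ 0.033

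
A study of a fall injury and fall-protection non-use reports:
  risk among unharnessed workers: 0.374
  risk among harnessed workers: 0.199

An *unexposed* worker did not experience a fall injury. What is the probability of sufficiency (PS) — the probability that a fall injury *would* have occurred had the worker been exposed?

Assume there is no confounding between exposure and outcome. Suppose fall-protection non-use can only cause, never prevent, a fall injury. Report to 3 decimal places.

Let p₁ = 0.374, p₀ = 0.199.
Under exogeneity and monotonicity, PS = (p₁ − p₀) / (1 − p₀).
PS = (0.374 − 0.199) / (1 − 0.199) = 0.175 / 0.801 ≈ 0.2185

PS ≈ 0.218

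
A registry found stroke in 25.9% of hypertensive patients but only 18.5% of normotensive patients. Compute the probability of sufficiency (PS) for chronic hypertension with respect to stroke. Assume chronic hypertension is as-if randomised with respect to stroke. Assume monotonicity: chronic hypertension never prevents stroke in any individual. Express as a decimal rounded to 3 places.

p₁ = 0.259, p₀ = 0.185.
Under exogeneity and monotonicity, PS = (p₁ − p₀) / (1 − p₀).
PS = (0.259 − 0.185) / (1 − 0.185) = 0.074 / 0.815 ≈ 0.0908

PS ≈ 0.091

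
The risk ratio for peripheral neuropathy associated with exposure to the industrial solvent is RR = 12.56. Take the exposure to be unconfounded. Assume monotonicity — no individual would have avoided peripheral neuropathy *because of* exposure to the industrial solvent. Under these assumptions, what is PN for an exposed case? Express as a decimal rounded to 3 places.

Under exogeneity and monotonicity, PN = (RR − 1) / RR = 1 − 1/RR.
PN = (12.56 − 1) / 12.56 = 11.56 / 12.56 ≈ 0.9204

PN ≈ 0.920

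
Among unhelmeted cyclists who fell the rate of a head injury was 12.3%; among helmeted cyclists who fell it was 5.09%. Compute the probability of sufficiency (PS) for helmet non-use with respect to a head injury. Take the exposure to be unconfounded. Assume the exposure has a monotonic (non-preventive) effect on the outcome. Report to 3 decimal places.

p₁ = 0.123, p₀ = 0.0509.
Under exogeneity and monotonicity, PS = (p₁ − p₀) / (1 − p₀).
PS = (0.123 − 0.0509) / (1 − 0.0509) = 0.0721 / 0.9491 ≈ 0.0760

PS ≈ 0.076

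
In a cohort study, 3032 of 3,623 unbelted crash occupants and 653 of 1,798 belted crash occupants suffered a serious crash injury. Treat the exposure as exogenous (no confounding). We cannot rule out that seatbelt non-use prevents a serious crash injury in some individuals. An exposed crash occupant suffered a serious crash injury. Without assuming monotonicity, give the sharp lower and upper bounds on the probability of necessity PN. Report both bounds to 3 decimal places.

0.566 ≤ PN ≤ 0.761

p₁ = P(outcome | exposed) = 3032/3623 = 0.83688
p₀ = P(outcome | unexposed) = 653/1798 = 0.36318
Under exogeneity alone the bounds on PN are max{0,(p₁−p₀)/p₁} ≤ PN ≤ min{1,(1−p₀)/p₁}.
  lower = (p₁ − p₀)/p₁ = 0.47369 / 0.83688 ≈ 0.5660
  upper = min{1, (1 − p₀)/p₁} = 0.63682 / 0.83688 ≈ 0.7609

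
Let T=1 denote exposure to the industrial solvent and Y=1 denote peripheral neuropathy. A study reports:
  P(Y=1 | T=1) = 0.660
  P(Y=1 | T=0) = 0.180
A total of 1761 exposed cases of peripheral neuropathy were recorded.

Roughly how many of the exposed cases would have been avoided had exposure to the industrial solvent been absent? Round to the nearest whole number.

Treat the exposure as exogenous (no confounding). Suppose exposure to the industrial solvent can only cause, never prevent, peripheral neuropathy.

about 1281 cases

Let p₁ = 0.66, p₀ = 0.18.
PN = (p₁ − p₀)/p₁ = (0.66 − 0.18) / 0.66 ≈ 0.72727.
Attributable cases ≈ PN × (exposed cases) = 0.72727 × 1761 ≈ 1280.73.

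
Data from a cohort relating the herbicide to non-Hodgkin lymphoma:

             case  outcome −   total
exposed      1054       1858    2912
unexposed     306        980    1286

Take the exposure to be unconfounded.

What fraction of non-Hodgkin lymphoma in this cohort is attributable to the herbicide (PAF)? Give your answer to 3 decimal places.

p₁ = P(outcome | exposed) = 1054/2912 = 0.36195
p₀ = P(outcome | unexposed) = 306/1286 = 0.23795
Exposure prevalence π = 2912/4198 = 0.69366; overall risk P(Y=1) = 0.32396.
Under exogeneity, PAF = [P(Y=1) − p₀]/P(Y=1).
PAF = (0.32396 − 0.23795) / 0.32396 ≈ 0.2655

PAF ≈ 0.266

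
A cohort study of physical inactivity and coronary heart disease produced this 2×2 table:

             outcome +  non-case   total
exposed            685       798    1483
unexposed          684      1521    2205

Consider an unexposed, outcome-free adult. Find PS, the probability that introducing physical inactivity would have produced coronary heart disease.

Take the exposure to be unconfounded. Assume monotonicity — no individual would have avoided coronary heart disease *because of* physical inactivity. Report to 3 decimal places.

PS ≈ 0.220

p₁ = P(outcome | exposed) = 685/1483 = 0.4619
p₀ = P(outcome | unexposed) = 684/2205 = 0.3102
Under exogeneity and monotonicity, PS = (p₁ − p₀) / (1 − p₀).
PS = (0.4619 − 0.3102) / (1 − 0.3102) = 0.1517 / 0.6898 ≈ 0.2199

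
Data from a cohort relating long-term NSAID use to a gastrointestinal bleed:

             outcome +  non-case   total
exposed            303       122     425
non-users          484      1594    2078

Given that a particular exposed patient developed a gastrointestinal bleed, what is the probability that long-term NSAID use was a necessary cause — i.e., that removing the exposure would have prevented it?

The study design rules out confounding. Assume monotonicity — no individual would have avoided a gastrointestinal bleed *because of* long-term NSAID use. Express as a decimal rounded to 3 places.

PN ≈ 0.673

p₁ = P(outcome | exposed) = 303/425 = 0.71294
p₀ = P(outcome | unexposed) = 484/2078 = 0.23292
Under exogeneity and monotonicity, PN = (p₁ − p₀) / p₁.
PN = (0.71294 − 0.23292) / 0.71294 = 0.48002 / 0.71294 ≈ 0.6733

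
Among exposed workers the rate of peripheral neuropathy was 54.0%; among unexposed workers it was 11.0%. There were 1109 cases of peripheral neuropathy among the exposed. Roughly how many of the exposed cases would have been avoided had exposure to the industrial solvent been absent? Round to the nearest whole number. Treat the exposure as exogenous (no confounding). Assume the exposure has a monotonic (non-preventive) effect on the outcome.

p₁ = 0.54, p₀ = 0.11.
PN = (p₁ − p₀)/p₁ = (0.54 − 0.11) / 0.54 ≈ 0.79630.
Attributable cases ≈ PN × (exposed cases) = 0.79630 × 1109 ≈ 883.09.

about 883 cases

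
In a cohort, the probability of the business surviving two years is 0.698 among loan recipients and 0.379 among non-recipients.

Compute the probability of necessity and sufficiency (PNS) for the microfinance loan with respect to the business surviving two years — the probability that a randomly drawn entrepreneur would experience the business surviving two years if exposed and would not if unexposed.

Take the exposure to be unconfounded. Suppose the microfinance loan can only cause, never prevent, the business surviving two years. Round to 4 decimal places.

Let p₁ = 0.698, p₀ = 0.379.
Under exogeneity and monotonicity, PNS = p₁ − p₀.
PNS = 0.698 − 0.379 = 0.319

PNS ≈ 0.3190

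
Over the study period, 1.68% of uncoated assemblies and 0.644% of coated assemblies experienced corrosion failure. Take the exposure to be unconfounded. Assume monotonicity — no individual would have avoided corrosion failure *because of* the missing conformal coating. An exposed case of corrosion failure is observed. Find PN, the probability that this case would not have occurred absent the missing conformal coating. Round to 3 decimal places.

p₁ = 0.0168, p₀ = 0.00644.
Under exogeneity and monotonicity, PN = (p₁ − p₀) / p₁.
PN = (0.0168 − 0.00644) / 0.0168 = 0.01036 / 0.0168 ≈ 0.6167

PN ≈ 0.617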